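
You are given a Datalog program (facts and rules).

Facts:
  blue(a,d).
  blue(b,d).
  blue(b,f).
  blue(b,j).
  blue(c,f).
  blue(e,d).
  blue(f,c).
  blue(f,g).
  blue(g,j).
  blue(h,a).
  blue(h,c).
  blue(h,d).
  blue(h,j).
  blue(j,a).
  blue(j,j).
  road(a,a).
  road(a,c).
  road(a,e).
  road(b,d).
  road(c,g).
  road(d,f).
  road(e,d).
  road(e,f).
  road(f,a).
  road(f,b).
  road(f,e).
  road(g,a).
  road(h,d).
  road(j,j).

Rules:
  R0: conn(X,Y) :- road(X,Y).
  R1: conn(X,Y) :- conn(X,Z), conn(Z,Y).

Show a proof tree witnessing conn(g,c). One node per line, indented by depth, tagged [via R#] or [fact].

round 1: derive conn(a,a) via R0 from road(a,a)
round 1: derive conn(a,c) via R0 from road(a,c)
round 1: derive conn(a,e) via R0 from road(a,e)
round 1: derive conn(b,d) via R0 from road(b,d)
round 1: derive conn(c,g) via R0 from road(c,g)
round 1: derive conn(d,f) via R0 from road(d,f)
round 1: derive conn(e,d) via R0 from road(e,d)
round 1: derive conn(e,f) via R0 from road(e,f)
round 1: derive conn(f,a) via R0 from road(f,a)
round 1: derive conn(f,b) via R0 from road(f,b)
round 1: derive conn(f,e) via R0 from road(f,e)
round 1: derive conn(g,a) via R0 from road(g,a)
round 1: derive conn(h,d) via R0 from road(h,d)
round 1: derive conn(j,j) via R0 from road(j,j)
round 2: derive conn(a,d) via R1 from conn(a,e), conn(e,d)
round 2: derive conn(a,f) via R1 from conn(a,e), conn(e,f)
round 2: derive conn(a,g) via R1 from conn(a,c), conn(c,g)
round 2: derive conn(b,f) via R1 from conn(b,d), conn(d,f)
round 2: derive conn(c,a) via R1 from conn(c,g), conn(g,a)
round 2: derive conn(d,a) via R1 from conn(d,f), conn(f,a)
round 2: derive conn(d,b) via R1 from conn(d,f), conn(f,b)
round 2: derive conn(d,e) via R1 from conn(d,f), conn(f,e)
round 2: derive conn(e,a) via R1 from conn(e,f), conn(f,a)
round 2: derive conn(e,b) via R1 from conn(e,f), conn(f,b)
round 2: derive conn(e,e) via R1 from conn(e,f), conn(f,e)
round 2: derive conn(f,c) via R1 from conn(f,a), conn(a,c)
round 2: derive conn(f,d) via R1 from conn(f,b), conn(b,d)
round 2: derive conn(f,f) via R1 from conn(f,e), conn(e,f)
round 2: derive conn(g,c) via R1 from conn(g,a), conn(a,c)
round 2: derive conn(g,e) via R1 from conn(g,a), conn(a,e)
round 2: derive conn(h,f) via R1 from conn(h,d), conn(d,f)
round 3: derive conn(a,b) via R1 from conn(a,d), conn(d,b)
round 3: derive conn(b,a) via R1 from conn(b,d), conn(d,a)
round 3: derive conn(b,b) via R1 from conn(b,d), conn(d,b)
round 3: derive conn(b,c) via R1 from conn(b,f), conn(f,c)
round 3: derive conn(b,e) via R1 from conn(b,d), conn(d,e)
round 3: derive conn(c,c) via R1 from conn(c,a), conn(a,c)
round 3: derive conn(c,d) via R1 from conn(c,a), conn(a,d)
round 3: derive conn(c,e) via R1 from conn(c,a), conn(a,e)
round 3: derive conn(c,f) via R1 from conn(c,a), conn(a,f)
round 3: derive conn(d,c) via R1 from conn(d,a), conn(a,c)
round 3: derive conn(d,d) via R1 from conn(d,a), conn(a,d)
round 3: derive conn(d,g) via R1 from conn(d,a), conn(a,g)
round 3: derive conn(e,c) via R1 from conn(e,a), conn(a,c)
round 3: derive conn(e,g) via R1 from conn(e,a), conn(a,g)
round 3: derive conn(f,g) via R1 from conn(f,a), conn(a,g)
round 3: derive conn(g,b) via R1 from conn(g,e), conn(e,b)
round 3: derive conn(g,d) via R1 from conn(g,a), conn(a,d)
round 3: derive conn(g,f) via R1 from conn(g,a), conn(a,f)
round 3: derive conn(g,g) via R1 from conn(g,a), conn(a,g)
round 3: derive conn(h,a) via R1 from conn(h,d), conn(d,a)
round 3: derive conn(h,b) via R1 from conn(h,d), conn(d,b)
round 3: derive conn(h,c) via R1 from conn(h,f), conn(f,c)
round 3: derive conn(h,e) via R1 from conn(h,d), conn(d,e)
round 4: derive conn(b,g) via R1 from conn(b,a), conn(a,g)
round 4: derive conn(c,b) via R1 from conn(c,a), conn(a,b)
round 4: derive conn(h,g) via R1 from conn(h,a), conn(a,g)

conn(g,c)  [via R1]
  conn(g,a)  [via R0]
    road(g,a)  [fact]
  conn(a,c)  [via R0]
    road(a,c)  [fact]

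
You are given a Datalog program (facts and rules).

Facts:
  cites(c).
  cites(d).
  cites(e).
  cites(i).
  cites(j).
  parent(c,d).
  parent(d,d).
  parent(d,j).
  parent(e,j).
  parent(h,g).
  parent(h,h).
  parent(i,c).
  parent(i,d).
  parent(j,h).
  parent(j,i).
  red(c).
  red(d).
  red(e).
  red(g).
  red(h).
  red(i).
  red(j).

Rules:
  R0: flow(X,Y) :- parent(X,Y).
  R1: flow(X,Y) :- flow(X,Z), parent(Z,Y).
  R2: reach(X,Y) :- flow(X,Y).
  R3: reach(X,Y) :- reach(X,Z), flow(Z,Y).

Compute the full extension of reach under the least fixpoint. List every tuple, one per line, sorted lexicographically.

round 1: derive flow(c,d) via R0 from parent(c,d)
round 1: derive flow(d,d) via R0 from parent(d,d)
round 1: derive flow(d,j) via R0 from parent(d,j)
round 1: derive flow(e,j) via R0 from parent(e,j)
round 1: derive flow(h,g) via R0 from parent(h,g)
round 1: derive flow(h,h) via R0 from parent(h,h)
round 1: derive flow(i,c) via R0 from parent(i,c)
round 1: derive flow(i,d) via R0 from parent(i,d)
round 1: derive flow(j,h) via R0 from parent(j,h)
round 1: derive flow(j,i) via R0 from parent(j,i)
round 2: derive flow(c,j) via R1 from flow(c,d), parent(d,j)
round 2: derive flow(d,h) via R1 from flow(d,j), parent(j,h)
round 2: derive flow(d,i) via R1 from flow(d,j), parent(j,i)
round 2: derive flow(e,h) via R1 from flow(e,j), parent(j,h)
round 2: derive flow(e,i) via R1 from flow(e,j), parent(j,i)
round 2: derive flow(i,j) via R1 from flow(i,d), parent(d,j)
round 2: derive flow(j,c) via R1 from flow(j,i), parent(i,c)
round 2: derive flow(j,d) via R1 from flow(j,i), parent(i,d)
round 2: derive flow(j,g) via R1 from flow(j,h), parent(h,g)
round 2: derive reach(c,d) via R2 from flow(c,d)
round 2: derive reach(d,d) via R2 from flow(d,d)
round 2: derive reach(d,j) via R2 from flow(d,j)
round 2: derive reach(e,j) via R2 from flow(e,j)
round 2: derive reach(h,g) via R2 from flow(h,g)
round 2: derive reach(h,h) via R2 from flow(h,h)
round 2: derive reach(i,c) via R2 from flow(i,c)
round 2: derive reach(i,d) via R2 from flow(i,d)
round 2: derive reach(j,h) via R2 from flow(j,h)
round 2: derive reach(j,i) via R2 from flow(j,i)
round 3: derive flow(c,h) via R1 from flow(c,j), parent(j,h)
round 3: derive flow(c,i) via R1 from flow(c,j), parent(j,i)
round 3: derive flow(d,c) via R1 from flow(d,i), parent(i,c)
round 3: derive flow(d,g) via R1 from flow(d,h), parent(h,g)
round 3: derive flow(e,c) via R1 from flow(e,i), parent(i,c)
round 3: derive flow(e,d) via R1 from flow(e,i), parent(i,d)
round 3: derive flow(e,g) via R1 from flow(e,h), parent(h,g)
round 3: derive flow(i,h) via R1 from flow(i,j), parent(j,h)
round 3: derive flow(i,i) via R1 from flow(i,j), parent(j,i)
round 3: derive flow(j,j) via R1 from flow(j,d), parent(d,j)
round 3: derive reach(c,j) via R2 from flow(c,j)
round 3: derive reach(d,h) via R2 from flow(d,h)
round 3: derive reach(d,i) via R2 from flow(d,i)
round 3: derive reach(e,h) via R2 from flow(e,h)
round 3: derive reach(e,i) via R2 from flow(e,i)
round 3: derive reach(i,j) via R2 from flow(i,j)
round 3: derive reach(j,c) via R2 from flow(j,c)
round 3: derive reach(j,d) via R2 from flow(j,d)
round 3: derive reach(j,g) via R2 from flow(j,g)
round 3: derive reach(c,h) via R3 from reach(c,d), flow(d,h)
round 3: derive reach(c,i) via R3 from reach(c,d), flow(d,i)
round 3: derive reach(d,c) via R3 from reach(d,j), flow(j,c)
round 3: derive reach(d,g) via R3 from reach(d,j), flow(j,g)
round 3: derive reach(e,c) via R3 from reach(e,j), flow(j,c)
round 3: derive reach(e,d) via R3 from reach(e,j), flow(j,d)
round 3: derive reach(e,g) via R3 from reach(e,j), flow(j,g)
round 3: derive reach(i,h) via R3 from reach(i,d), flow(d,h)
round 3: derive reach(i,i) via R3 from reach(i,d), flow(d,i)
round 3: derive reach(j,j) via R3 from reach(j,i), flow(i,j)
round 4: derive flow(c,c) via R1 from flow(c,i), parent(i,c)
round 4: derive flow(c,g) via R1 from flow(c,h), parent(h,g)
round 4: derive flow(i,g) via R1 from flow(i,h), parent(h,g)
round 4: derive reach(c,c) via R3 from reach(c,d), flow(d,c)
round 4: derive reach(c,g) via R3 from reach(c,d), flow(d,g)
round 4: derive reach(i,g) via R3 from reach(i,d), flow(d,g)

reach(c,c)
reach(c,d)
reach(c,g)
reach(c,h)
reach(c,i)
reach(c,j)
reach(d,c)
reach(d,d)
reach(d,g)
reach(d,h)
reach(d,i)
reach(d,j)
reach(e,c)
reach(e,d)
reach(e,g)
reach(e,h)
reach(e,i)
reach(e,j)
reach(h,g)
reach(h,h)
reach(i,c)
reach(i,d)
reach(i,g)
reach(i,h)
reach(i,i)
reach(i,j)
reach(j,c)
reach(j,d)
reach(j,g)
reach(j,h)
reach(j,i)
reach(j,j)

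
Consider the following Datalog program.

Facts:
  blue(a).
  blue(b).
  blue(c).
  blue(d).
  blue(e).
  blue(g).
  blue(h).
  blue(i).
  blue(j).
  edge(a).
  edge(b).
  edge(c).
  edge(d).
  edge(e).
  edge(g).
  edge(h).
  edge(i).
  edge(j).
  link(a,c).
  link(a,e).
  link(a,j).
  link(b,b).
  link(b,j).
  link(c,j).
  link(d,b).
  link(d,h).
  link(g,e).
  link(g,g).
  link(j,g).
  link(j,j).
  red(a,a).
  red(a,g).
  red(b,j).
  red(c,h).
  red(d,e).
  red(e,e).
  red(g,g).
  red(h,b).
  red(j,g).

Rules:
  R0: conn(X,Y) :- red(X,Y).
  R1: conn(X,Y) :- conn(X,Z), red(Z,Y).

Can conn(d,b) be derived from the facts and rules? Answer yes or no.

round 1: derive conn(a,a) via R0 from red(a,a)
round 1: derive conn(a,g) via R0 from red(a,g)
round 1: derive conn(b,j) via R0 from red(b,j)
round 1: derive conn(c,h) via R0 from red(c,h)
round 1: derive conn(d,e) via R0 from red(d,e)
round 1: derive conn(e,e) via R0 from red(e,e)
round 1: derive conn(g,g) via R0 from red(g,g)
round 1: derive conn(h,b) via R0 from red(h,b)
round 1: derive conn(j,g) via R0 from red(j,g)
round 2: derive conn(b,g) via R1 from conn(b,j), red(j,g)
round 2: derive conn(c,b) via R1 from conn(c,h), red(h,b)
round 2: derive conn(h,j) via R1 from conn(h,b), red(b,j)
round 3: derive conn(c,j) via R1 from conn(c,b), red(b,j)
round 3: derive conn(h,g) via R1 from conn(h,j), red(j,g)
round 4: derive conn(c,g) via R1 from conn(c,j), red(j,g)

no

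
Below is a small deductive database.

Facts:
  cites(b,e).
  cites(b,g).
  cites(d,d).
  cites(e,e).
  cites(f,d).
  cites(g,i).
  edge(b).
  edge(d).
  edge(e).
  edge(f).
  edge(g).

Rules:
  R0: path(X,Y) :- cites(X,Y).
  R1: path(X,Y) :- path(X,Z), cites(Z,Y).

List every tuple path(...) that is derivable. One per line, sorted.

path(b,e)
path(b,g)
path(b,i)
path(d,d)
path(e,e)
path(f,d)
path(g,i)

round 1: derive path(b,e) via R0 from cites(b,e)
round 1: derive path(b,g) via R0 from cites(b,g)
round 1: derive path(d,d) via R0 from cites(d,d)
round 1: derive path(e,e) via R0 from cites(e,e)
round 1: derive path(f,d) via R0 from cites(f,d)
round 1: derive path(g,i) via R0 from cites(g,i)
round 2: derive path(b,i) via R1 from path(b,g), cites(g,i)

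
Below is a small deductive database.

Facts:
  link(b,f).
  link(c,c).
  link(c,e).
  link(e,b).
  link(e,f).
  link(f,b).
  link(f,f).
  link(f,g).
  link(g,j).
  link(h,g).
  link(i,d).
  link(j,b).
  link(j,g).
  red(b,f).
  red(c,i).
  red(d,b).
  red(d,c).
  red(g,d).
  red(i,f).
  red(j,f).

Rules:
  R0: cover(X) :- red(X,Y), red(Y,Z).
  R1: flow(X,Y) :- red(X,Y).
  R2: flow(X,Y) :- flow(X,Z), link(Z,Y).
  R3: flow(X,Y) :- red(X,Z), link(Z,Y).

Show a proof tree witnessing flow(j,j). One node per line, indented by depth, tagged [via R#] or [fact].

round 1: derive flow(b,f) via R1 from red(b,f)
round 1: derive flow(c,i) via R1 from red(c,i)
round 1: derive flow(d,b) via R1 from red(d,b)
round 1: derive flow(d,c) via R1 from red(d,c)
round 1: derive flow(g,d) via R1 from red(g,d)
round 1: derive flow(i,f) via R1 from red(i,f)
round 1: derive flow(j,f) via R1 from red(j,f)
round 1: derive flow(b,b) via R3 from red(b,f), link(f,b)
round 1: derive flow(b,g) via R3 from red(b,f), link(f,g)
round 1: derive flow(c,d) via R3 from red(c,i), link(i,d)
round 1: derive flow(d,e) via R3 from red(d,c), link(c,e)
round 1: derive flow(d,f) via R3 from red(d,b), link(b,f)
round 1: derive flow(i,b) via R3 from red(i,f), link(f,b)
round 1: derive flow(i,g) via R3 from red(i,f), link(f,g)
round 1: derive flow(j,b) via R3 from red(j,f), link(f,b)
round 1: derive flow(j,g) via R3 from red(j,f), link(f,g)
round 2: derive flow(b,j) via R2 from flow(b,g), link(g,j)
round 2: derive flow(d,g) via R2 from flow(d,f), link(f,g)
round 2: derive flow(i,j) via R2 from flow(i,g), link(g,j)
round 2: derive flow(j,j) via R2 from flow(j,g), link(g,j)
round 3: derive flow(d,j) via R2 from flow(d,g), link(g,j)

flow(j,j)  [via R2]
  flow(j,g)  [via R3]
    red(j,f)  [fact]
    link(f,g)  [fact]
  link(g,j)  [fact]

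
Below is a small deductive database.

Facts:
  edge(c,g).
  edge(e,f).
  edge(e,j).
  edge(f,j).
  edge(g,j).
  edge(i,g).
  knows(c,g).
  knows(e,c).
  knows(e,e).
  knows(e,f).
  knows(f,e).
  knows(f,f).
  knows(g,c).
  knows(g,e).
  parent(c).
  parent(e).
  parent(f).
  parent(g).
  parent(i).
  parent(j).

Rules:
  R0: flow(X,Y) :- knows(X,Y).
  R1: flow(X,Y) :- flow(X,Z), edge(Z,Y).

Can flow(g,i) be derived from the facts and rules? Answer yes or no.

no

round 1: derive flow(c,g) via R0 from knows(c,g)
round 1: derive flow(e,c) via R0 from knows(e,c)
round 1: derive flow(e,e) via R0 from knows(e,e)
round 1: derive flow(e,f) via R0 from knows(e,f)
round 1: derive flow(f,e) via R0 from knows(f,e)
round 1: derive flow(f,f) via R0 from knows(f,f)
round 1: derive flow(g,c) via R0 from knows(g,c)
round 1: derive flow(g,e) via R0 from knows(g,e)
round 2: derive flow(c,j) via R1 from flow(c,g), edge(g,j)
round 2: derive flow(e,g) via R1 from flow(e,c), edge(c,g)
round 2: derive flow(e,j) via R1 from flow(e,e), edge(e,j)
round 2: derive flow(f,j) via R1 from flow(f,e), edge(e,j)
round 2: derive flow(g,f) via R1 from flow(g,e), edge(e,f)
round 2: derive flow(g,g) via R1 from flow(g,c), edge(c,g)
round 2: derive flow(g,j) via R1 from flow(g,e), edge(e,j)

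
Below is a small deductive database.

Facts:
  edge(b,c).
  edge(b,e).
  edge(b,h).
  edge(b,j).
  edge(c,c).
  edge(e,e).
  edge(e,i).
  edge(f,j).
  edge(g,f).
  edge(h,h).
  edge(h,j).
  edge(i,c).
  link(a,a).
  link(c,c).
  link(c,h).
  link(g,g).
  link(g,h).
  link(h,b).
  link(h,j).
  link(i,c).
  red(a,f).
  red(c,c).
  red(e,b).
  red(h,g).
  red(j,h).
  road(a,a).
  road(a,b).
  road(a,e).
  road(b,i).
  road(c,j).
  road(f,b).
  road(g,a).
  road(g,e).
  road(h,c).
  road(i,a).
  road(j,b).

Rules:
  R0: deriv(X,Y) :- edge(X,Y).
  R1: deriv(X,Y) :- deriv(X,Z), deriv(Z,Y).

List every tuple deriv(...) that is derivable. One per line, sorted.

round 1: derive deriv(b,c) via R0 from edge(b,c)
round 1: derive deriv(b,e) via R0 from edge(b,e)
round 1: derive deriv(b,h) via R0 from edge(b,h)
round 1: derive deriv(b,j) via R0 from edge(b,j)
round 1: derive deriv(c,c) via R0 from edge(c,c)
round 1: derive deriv(e,e) via R0 from edge(e,e)
round 1: derive deriv(e,i) via R0 from edge(e,i)
round 1: derive deriv(f,j) via R0 from edge(f,j)
round 1: derive deriv(g,f) via R0 from edge(g,f)
round 1: derive deriv(h,h) via R0 from edge(h,h)
round 1: derive deriv(h,j) via R0 from edge(h,j)
round 1: derive deriv(i,c) via R0 from edge(i,c)
round 2: derive deriv(b,i) via R1 from deriv(b,e), deriv(e,i)
round 2: derive deriv(e,c) via R1 from deriv(e,i), deriv(i,c)
round 2: derive deriv(g,j) via R1 from deriv(g,f), deriv(f,j)

deriv(b,c)
deriv(b,e)
deriv(b,h)
deriv(b,i)
deriv(b,j)
deriv(c,c)
deriv(e,c)
deriv(e,e)
deriv(e,i)
deriv(f,j)
deriv(g,f)
deriv(g,j)
deriv(h,h)
deriv(h,j)
deriv(i,c)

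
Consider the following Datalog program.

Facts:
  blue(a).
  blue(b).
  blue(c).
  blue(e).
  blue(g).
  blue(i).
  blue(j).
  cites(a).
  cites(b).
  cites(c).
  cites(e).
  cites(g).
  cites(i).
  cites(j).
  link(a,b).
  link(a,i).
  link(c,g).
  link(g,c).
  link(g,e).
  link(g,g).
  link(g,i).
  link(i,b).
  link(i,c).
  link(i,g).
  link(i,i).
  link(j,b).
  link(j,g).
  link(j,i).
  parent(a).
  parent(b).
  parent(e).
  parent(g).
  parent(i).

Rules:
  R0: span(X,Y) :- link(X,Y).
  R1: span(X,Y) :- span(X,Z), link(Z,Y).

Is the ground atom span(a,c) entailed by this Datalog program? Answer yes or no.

round 1: derive span(a,b) via R0 from link(a,b)
round 1: derive span(a,i) via R0 from link(a,i)
round 1: derive span(c,g) via R0 from link(c,g)
round 1: derive span(g,c) via R0 from link(g,c)
round 1: derive span(g,e) via R0 from link(g,e)
round 1: derive span(g,g) via R0 from link(g,g)
round 1: derive span(g,i) via R0 from link(g,i)
round 1: derive span(i,b) via R0 from link(i,b)
round 1: derive span(i,c) via R0 from link(i,c)
round 1: derive span(i,g) via R0 from link(i,g)
round 1: derive span(i,i) via R0 from link(i,i)
round 1: derive span(j,b) via R0 from link(j,b)
round 1: derive span(j,g) via R0 from link(j,g)
round 1: derive span(j,i) via R0 from link(j,i)
round 2: derive span(a,c) via R1 from span(a,i), link(i,c)
round 2: derive span(a,g) via R1 from span(a,i), link(i,g)
round 2: derive span(c,c) via R1 from span(c,g), link(g,c)
round 2: derive span(c,e) via R1 from span(c,g), link(g,e)
round 2: derive span(c,i) via R1 from span(c,g), link(g,i)
round 2: derive span(g,b) via R1 from span(g,i), link(i,b)
round 2: derive span(i,e) via R1 from span(i,g), link(g,e)
round 2: derive span(j,c) via R1 from span(j,g), link(g,c)
round 2: derive span(j,e) via R1 from span(j,g), link(g,e)
round 3: derive span(a,e) via R1 from span(a,g), link(g,e)
round 3: derive span(c,b) via R1 from span(c,i), link(i,b)

yes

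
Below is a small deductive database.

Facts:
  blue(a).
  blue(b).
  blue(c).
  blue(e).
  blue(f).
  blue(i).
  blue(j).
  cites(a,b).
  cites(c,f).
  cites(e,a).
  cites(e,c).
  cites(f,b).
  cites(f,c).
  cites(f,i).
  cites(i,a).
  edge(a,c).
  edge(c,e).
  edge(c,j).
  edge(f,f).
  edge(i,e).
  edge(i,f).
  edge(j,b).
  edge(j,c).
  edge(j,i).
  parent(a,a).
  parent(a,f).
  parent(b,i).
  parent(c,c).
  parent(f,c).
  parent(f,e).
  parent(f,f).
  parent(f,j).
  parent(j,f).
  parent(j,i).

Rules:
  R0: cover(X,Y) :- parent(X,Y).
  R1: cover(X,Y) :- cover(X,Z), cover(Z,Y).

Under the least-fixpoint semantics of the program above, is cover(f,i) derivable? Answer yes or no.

round 1: derive cover(a,a) via R0 from parent(a,a)
round 1: derive cover(a,f) via R0 from parent(a,f)
round 1: derive cover(b,i) via R0 from parent(b,i)
round 1: derive cover(c,c) via R0 from parent(c,c)
round 1: derive cover(f,c) via R0 from parent(f,c)
round 1: derive cover(f,e) via R0 from parent(f,e)
round 1: derive cover(f,f) via R0 from parent(f,f)
round 1: derive cover(f,j) via R0 from parent(f,j)
round 1: derive cover(j,f) via R0 from parent(j,f)
round 1: derive cover(j,i) via R0 from parent(j,i)
round 2: derive cover(a,c) via R1 from cover(a,f), cover(f,c)
round 2: derive cover(a,e) via R1 from cover(a,f), cover(f,e)
round 2: derive cover(a,j) via R1 from cover(a,f), cover(f,j)
round 2: derive cover(f,i) via R1 from cover(f,j), cover(j,i)
round 2: derive cover(j,c) via R1 from cover(j,f), cover(f,c)
round 2: derive cover(j,e) via R1 from cover(j,f), cover(f,e)
round 2: derive cover(j,j) via R1 from cover(j,f), cover(f,j)
round 3: derive cover(a,i) via R1 from cover(a,f), cover(f,i)

yes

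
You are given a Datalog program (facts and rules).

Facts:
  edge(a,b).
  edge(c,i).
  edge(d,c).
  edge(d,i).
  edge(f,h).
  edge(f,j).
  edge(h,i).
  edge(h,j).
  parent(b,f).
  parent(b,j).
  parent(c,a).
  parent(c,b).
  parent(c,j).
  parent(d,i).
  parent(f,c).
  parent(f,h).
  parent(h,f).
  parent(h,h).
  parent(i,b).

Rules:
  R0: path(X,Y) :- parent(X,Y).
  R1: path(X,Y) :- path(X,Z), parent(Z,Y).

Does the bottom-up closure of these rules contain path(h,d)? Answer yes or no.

no

round 1: derive path(b,f) via R0 from parent(b,f)
round 1: derive path(b,j) via R0 from parent(b,j)
round 1: derive path(c,a) via R0 from parent(c,a)
round 1: derive path(c,b) via R0 from parent(c,b)
round 1: derive path(c,j) via R0 from parent(c,j)
round 1: derive path(d,i) via R0 from parent(d,i)
round 1: derive path(f,c) via R0 from parent(f,c)
round 1: derive path(f,h) via R0 from parent(f,h)
round 1: derive path(h,f) via R0 from parent(h,f)
round 1: derive path(h,h) via R0 from parent(h,h)
round 1: derive path(i,b) via R0 from parent(i,b)
round 2: derive path(b,c) via R1 from path(b,f), parent(f,c)
round 2: derive path(b,h) via R1 from path(b,f), parent(f,h)
round 2: derive path(c,f) via R1 from path(c,b), parent(b,f)
round 2: derive path(d,b) via R1 from path(d,i), parent(i,b)
round 2: derive path(f,a) via R1 from path(f,c), parent(c,a)
round 2: derive path(f,b) via R1 from path(f,c), parent(c,b)
round 2: derive path(f,f) via R1 from path(f,h), parent(h,f)
round 2: derive path(f,j) via R1 from path(f,c), parent(c,j)
round 2: derive path(h,c) via R1 from path(h,f), parent(f,c)
round 2: derive path(i,f) via R1 from path(i,b), parent(b,f)
round 2: derive path(i,j) via R1 from path(i,b), parent(b,j)
round 3: derive path(b,a) via R1 from path(b,c), parent(c,a)
round 3: derive path(b,b) via R1 from path(b,c), parent(c,b)
round 3: derive path(c,c) via R1 from path(c,f), parent(f,c)
round 3: derive path(c,h) via R1 from path(c,f), parent(f,h)
round 3: derive path(d,f) via R1 from path(d,b), parent(b,f)
round 3: derive path(d,j) via R1 from path(d,b), parent(b,j)
round 3: derive path(h,a) via R1 from path(h,c), parent(c,a)
round 3: derive path(h,b) via R1 from path(h,c), parent(c,b)
round 3: derive path(h,j) via R1 from path(h,c), parent(c,j)
round 3: derive path(i,c) via R1 from path(i,f), parent(f,c)
round 3: derive path(i,h) via R1 from path(i,f), parent(f,h)
round 4: derive path(d,c) via R1 from path(d,f), parent(f,c)
round 4: derive path(d,h) via R1 from path(d,f), parent(f,h)
round 4: derive path(i,a) via R1 from path(i,c), parent(c,a)
round 5: derive path(d,a) via R1 from path(d,c), parent(c,a)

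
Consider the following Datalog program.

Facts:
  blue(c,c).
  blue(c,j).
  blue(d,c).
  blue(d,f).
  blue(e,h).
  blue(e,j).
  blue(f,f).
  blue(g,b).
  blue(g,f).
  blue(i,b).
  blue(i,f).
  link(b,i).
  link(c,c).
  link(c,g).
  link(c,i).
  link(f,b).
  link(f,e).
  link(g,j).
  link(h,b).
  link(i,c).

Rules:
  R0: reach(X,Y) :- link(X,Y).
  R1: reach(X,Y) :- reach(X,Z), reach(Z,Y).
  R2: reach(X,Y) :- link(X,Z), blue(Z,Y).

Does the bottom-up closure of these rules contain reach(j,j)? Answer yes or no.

round 1: derive reach(b,i) via R0 from link(b,i)
round 1: derive reach(c,c) via R0 from link(c,c)
round 1: derive reach(c,g) via R0 from link(c,g)
round 1: derive reach(c,i) via R0 from link(c,i)
round 1: derive reach(f,b) via R0 from link(f,b)
round 1: derive reach(f,e) via R0 from link(f,e)
round 1: derive reach(g,j) via R0 from link(g,j)
round 1: derive reach(h,b) via R0 from link(h,b)
round 1: derive reach(i,c) via R0 from link(i,c)
round 1: derive reach(b,b) via R2 from link(b,i), blue(i,b)
round 1: derive reach(b,f) via R2 from link(b,i), blue(i,f)
round 1: derive reach(c,b) via R2 from link(c,g), blue(g,b)
round 1: derive reach(c,f) via R2 from link(c,g), blue(g,f)
round 1: derive reach(c,j) via R2 from link(c,c), blue(c,j)
round 1: derive reach(f,h) via R2 from link(f,e), blue(e,h)
round 1: derive reach(f,j) via R2 from link(f,e), blue(e,j)
round 1: derive reach(i,j) via R2 from link(i,c), blue(c,j)
round 2: derive reach(b,c) via R1 from reach(b,i), reach(i,c)
round 2: derive reach(b,e) via R1 from reach(b,f), reach(f,e)
round 2: derive reach(b,h) via R1 from reach(b,f), reach(f,h)
round 2: derive reach(b,j) via R1 from reach(b,f), reach(f,j)
round 2: derive reach(c,e) via R1 from reach(c,f), reach(f,e)
round 2: derive reach(c,h) via R1 from reach(c,f), reach(f,h)
round 2: derive reach(f,f) via R1 from reach(f,b), reach(b,f)
round 2: derive reach(f,i) via R1 from reach(f,b), reach(b,i)
round 2: derive reach(h,f) via R1 from reach(h,b), reach(b,f)
round 2: derive reach(h,i) via R1 from reach(h,b), reach(b,i)
round 2: derive reach(i,b) via R1 from reach(i,c), reach(c,b)
round 2: derive reach(i,f) via R1 from reach(i,c), reach(c,f)
round 2: derive reach(i,g) via R1 from reach(i,c), reach(c,g)
round 2: derive reach(i,i) via R1 from reach(i,c), reach(c,i)
round 3: derive reach(b,g) via R1 from reach(b,c), reach(c,g)
round 3: derive reach(f,c) via R1 from reach(f,b), reach(b,c)
round 3: derive reach(f,g) via R1 from reach(f,i), reach(i,g)
round 3: derive reach(h,c) via R1 from reach(h,b), reach(b,c)
round 3: derive reach(h,e) via R1 from reach(h,b), reach(b,e)
round 3: derive reach(h,g) via R1 from reach(h,i), reach(i,g)
round 3: derive reach(h,h) via R1 from reach(h,b), reach(b,h)
round 3: derive reach(h,j) via R1 from reach(h,b), reach(b,j)
round 3: derive reach(i,e) via R1 from reach(i,b), reach(b,e)
round 3: derive reach(i,h) via R1 from reach(i,b), reach(b,h)

no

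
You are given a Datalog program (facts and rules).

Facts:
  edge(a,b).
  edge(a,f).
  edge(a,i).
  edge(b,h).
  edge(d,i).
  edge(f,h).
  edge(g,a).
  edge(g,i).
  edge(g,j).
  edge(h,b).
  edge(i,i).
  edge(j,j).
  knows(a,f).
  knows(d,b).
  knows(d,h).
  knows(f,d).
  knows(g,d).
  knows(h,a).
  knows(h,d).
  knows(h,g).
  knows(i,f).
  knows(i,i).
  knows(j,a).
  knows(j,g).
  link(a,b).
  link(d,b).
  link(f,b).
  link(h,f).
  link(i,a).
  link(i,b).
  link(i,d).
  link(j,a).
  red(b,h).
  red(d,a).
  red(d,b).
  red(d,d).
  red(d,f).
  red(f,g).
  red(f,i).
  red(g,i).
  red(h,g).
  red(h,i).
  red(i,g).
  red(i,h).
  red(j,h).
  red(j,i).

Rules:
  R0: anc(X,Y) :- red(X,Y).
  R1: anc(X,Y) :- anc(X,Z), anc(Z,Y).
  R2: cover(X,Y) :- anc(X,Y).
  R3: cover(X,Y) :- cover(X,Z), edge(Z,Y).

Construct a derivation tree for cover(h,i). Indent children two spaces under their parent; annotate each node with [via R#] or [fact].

round 1: derive anc(b,h) via R0 from red(b,h)
round 1: derive anc(d,a) via R0 from red(d,a)
round 1: derive anc(d,b) via R0 from red(d,b)
round 1: derive anc(d,d) via R0 from red(d,d)
round 1: derive anc(d,f) via R0 from red(d,f)
round 1: derive anc(f,g) via R0 from red(f,g)
round 1: derive anc(f,i) via R0 from red(f,i)
round 1: derive anc(g,i) via R0 from red(g,i)
round 1: derive anc(h,g) via R0 from red(h,g)
round 1: derive anc(h,i) via R0 from red(h,i)
round 1: derive anc(i,g) via R0 from red(i,g)
round 1: derive anc(i,h) via R0 from red(i,h)
round 1: derive anc(j,h) via R0 from red(j,h)
round 1: derive anc(j,i) via R0 from red(j,i)
round 2: derive anc(b,g) via R1 from anc(b,h), anc(h,g)
round 2: derive anc(b,i) via R1 from anc(b,h), anc(h,i)
round 2: derive anc(d,g) via R1 from anc(d,f), anc(f,g)
round 2: derive anc(d,h) via R1 from anc(d,b), anc(b,h)
round 2: derive anc(d,i) via R1 from anc(d,f), anc(f,i)
round 2: derive anc(f,h) via R1 from anc(f,i), anc(i,h)
round 2: derive anc(g,g) via R1 from anc(g,i), anc(i,g)
round 2: derive anc(g,h) via R1 from anc(g,i), anc(i,h)
round 2: derive anc(h,h) via R1 from anc(h,i), anc(i,h)
round 2: derive anc(i,i) via R1 from anc(i,g), anc(g,i)
round 2: derive anc(j,g) via R1 from anc(j,h), anc(h,g)
round 2: derive cover(b,h) via R2 from anc(b,h)
round 2: derive cover(d,a) via R2 from anc(d,a)
round 2: derive cover(d,b) via R2 from anc(d,b)
round 2: derive cover(d,d) via R2 from anc(d,d)
round 2: derive cover(d,f) via R2 from anc(d,f)
round 2: derive cover(f,g) via R2 from anc(f,g)
round 2: derive cover(f,i) via R2 from anc(f,i)
round 2: derive cover(g,i) via R2 from anc(g,i)
round 2: derive cover(h,g) via R2 from anc(h,g)
round 2: derive cover(h,i) via R2 from anc(h,i)
round 2: derive cover(i,g) via R2 from anc(i,g)
round 2: derive cover(i,h) via R2 from anc(i,h)
round 2: derive cover(j,h) via R2 from anc(j,h)
round 2: derive cover(j,i) via R2 from anc(j,i)
round 3: derive cover(b,g) via R2 from anc(b,g)
round 3: derive cover(b,i) via R2 from anc(b,i)
round 3: derive cover(d,g) via R2 from anc(d,g)
round 3: derive cover(d,h) via R2 from anc(d,h)
round 3: derive cover(d,i) via R2 from anc(d,i)
round 3: derive cover(f,h) via R2 from anc(f,h)
round 3: derive cover(g,g) via R2 from anc(g,g)
round 3: derive cover(g,h) via R2 from anc(g,h)
round 3: derive cover(h,h) via R2 from anc(h,h)
round 3: derive cover(i,i) via R2 from anc(i,i)
round 3: derive cover(j,g) via R2 from anc(j,g)
round 3: derive cover(b,b) via R3 from cover(b,h), edge(h,b)
round 3: derive cover(f,a) via R3 from cover(f,g), edge(g,a)
round 3: derive cover(f,j) via R3 from cover(f,g), edge(g,j)
round 3: derive cover(h,a) via R3 from cover(h,g), edge(g,a)
round 3: derive cover(h,j) via R3 from cover(h,g), edge(g,j)
round 3: derive cover(i,a) via R3 from cover(i,g), edge(g,a)
round 3: derive cover(i,b) via R3 from cover(i,h), edge(h,b)
round 3: derive cover(i,j) via R3 from cover(i,g), edge(g,j)
round 3: derive cover(j,b) via R3 from cover(j,h), edge(h,b)
round 4: derive cover(b,a) via R3 from cover(b,g), edge(g,a)
round 4: derive cover(b,j) via R3 from cover(b,g), edge(g,j)
round 4: derive cover(d,j) via R3 from cover(d,g), edge(g,j)
round 4: derive cover(f,b) via R3 from cover(f,a), edge(a,b)
round 4: derive cover(f,f) via R3 from cover(f,a), edge(a,f)
round 4: derive cover(g,a) via R3 from cover(g,g), edge(g,a)
round 4: derive cover(g,b) via R3 from cover(g,h), edge(h,b)
round 4: derive cover(g,j) via R3 from cover(g,g), edge(g,j)
round 4: derive cover(h,b) via R3 from cover(h,a), edge(a,b)
round 4: derive cover(h,f) via R3 from cover(h,a), edge(a,f)
round 4: derive cover(i,f) via R3 from cover(i,a), edge(a,f)
round 4: derive cover(j,a) via R3 from cover(j,g), edge(g,a)
round 4: derive cover(j,j) via R3 from cover(j,g), edge(g,j)
round 5: derive cover(b,f) via R3 from cover(b,a), edge(a,f)
round 5: derive cover(g,f) via R3 from cover(g,a), edge(a,f)
round 5: derive cover(j,f) via R3 from cover(j,a), edge(a,f)

cover(h,i)  [via R2]
  anc(h,i)  [via R0]
    red(h,i)  [fact]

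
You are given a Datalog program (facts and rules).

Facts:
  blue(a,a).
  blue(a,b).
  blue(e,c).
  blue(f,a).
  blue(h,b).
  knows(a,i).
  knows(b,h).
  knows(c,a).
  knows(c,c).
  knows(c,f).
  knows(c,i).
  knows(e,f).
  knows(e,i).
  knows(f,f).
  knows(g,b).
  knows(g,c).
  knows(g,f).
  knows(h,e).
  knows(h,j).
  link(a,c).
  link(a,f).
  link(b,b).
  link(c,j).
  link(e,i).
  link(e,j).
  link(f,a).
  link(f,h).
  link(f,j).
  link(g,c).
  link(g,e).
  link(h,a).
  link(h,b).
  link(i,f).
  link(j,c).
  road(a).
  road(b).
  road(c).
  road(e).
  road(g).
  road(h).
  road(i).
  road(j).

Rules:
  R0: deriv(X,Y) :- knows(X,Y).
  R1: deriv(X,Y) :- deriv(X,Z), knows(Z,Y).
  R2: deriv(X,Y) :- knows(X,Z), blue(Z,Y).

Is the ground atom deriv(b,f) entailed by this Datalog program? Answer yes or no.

yes

round 1: derive deriv(a,i) via R0 from knows(a,i)
round 1: derive deriv(b,h) via R0 from knows(b,h)
round 1: derive deriv(c,a) via R0 from knows(c,a)
round 1: derive deriv(c,c) via R0 from knows(c,c)
round 1: derive deriv(c,f) via R0 from knows(c,f)
round 1: derive deriv(c,i) via R0 from knows(c,i)
round 1: derive deriv(e,f) via R0 from knows(e,f)
round 1: derive deriv(e,i) via R0 from knows(e,i)
round 1: derive deriv(f,f) via R0 from knows(f,f)
round 1: derive deriv(g,b) via R0 from knows(g,b)
round 1: derive deriv(g,c) via R0 from knows(g,c)
round 1: derive deriv(g,f) via R0 from knows(g,f)
round 1: derive deriv(h,e) via R0 from knows(h,e)
round 1: derive deriv(h,j) via R0 from knows(h,j)
round 1: derive deriv(b,b) via R2 from knows(b,h), blue(h,b)
round 1: derive deriv(c,b) via R2 from knows(c,a), blue(a,b)
round 1: derive deriv(e,a) via R2 from knows(e,f), blue(f,a)
round 1: derive deriv(f,a) via R2 from knows(f,f), blue(f,a)
round 1: derive deriv(g,a) via R2 from knows(g,f), blue(f,a)
round 1: derive deriv(h,c) via R2 from knows(h,e), blue(e,c)
round 2: derive deriv(b,e) via R1 from deriv(b,h), knows(h,e)
round 2: derive deriv(b,j) via R1 from deriv(b,h), knows(h,j)
round 2: derive deriv(c,h) via R1 from deriv(c,b), knows(b,h)
round 2: derive deriv(f,i) via R1 from deriv(f,a), knows(a,i)
round 2: derive deriv(g,h) via R1 from deriv(g,b), knows(b,h)
round 2: derive deriv(g,i) via R1 from deriv(g,a), knows(a,i)
round 2: derive deriv(h,a) via R1 from deriv(h,c), knows(c,a)
round 2: derive deriv(h,f) via R1 from deriv(h,c), knows(c,f)
round 2: derive deriv(h,i) via R1 from deriv(h,c), knows(c,i)
round 3: derive deriv(b,f) via R1 from deriv(b,e), knows(e,f)
round 3: derive deriv(b,i) via R1 from deriv(b,e), knows(e,i)
round 3: derive deriv(c,e) via R1 from deriv(c,h), knows(h,e)
round 3: derive deriv(c,j) via R1 from deriv(c,h), knows(h,j)
round 3: derive deriv(g,e) via R1 from deriv(g,h), knows(h,e)
round 3: derive deriv(g,j) via R1 from deriv(g,h), knows(h,j)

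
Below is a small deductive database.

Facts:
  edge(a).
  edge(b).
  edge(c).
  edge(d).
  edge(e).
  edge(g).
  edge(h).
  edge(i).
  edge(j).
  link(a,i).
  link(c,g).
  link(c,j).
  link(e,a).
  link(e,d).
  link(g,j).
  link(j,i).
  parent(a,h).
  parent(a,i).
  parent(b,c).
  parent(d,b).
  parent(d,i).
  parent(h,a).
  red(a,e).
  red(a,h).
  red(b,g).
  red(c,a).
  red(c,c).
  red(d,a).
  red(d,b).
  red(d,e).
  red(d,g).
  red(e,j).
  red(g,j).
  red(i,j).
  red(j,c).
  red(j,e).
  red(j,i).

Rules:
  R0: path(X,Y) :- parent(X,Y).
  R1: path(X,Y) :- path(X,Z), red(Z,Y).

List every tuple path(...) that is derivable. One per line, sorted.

round 1: derive path(a,h) via R0 from parent(a,h)
round 1: derive path(a,i) via R0 from parent(a,i)
round 1: derive path(b,c) via R0 from parent(b,c)
round 1: derive path(d,b) via R0 from parent(d,b)
round 1: derive path(d,i) via R0 from parent(d,i)
round 1: derive path(h,a) via R0 from parent(h,a)
round 2: derive path(a,j) via R1 from path(a,i), red(i,j)
round 2: derive path(b,a) via R1 from path(b,c), red(c,a)
round 2: derive path(d,g) via R1 from path(d,b), red(b,g)
round 2: derive path(d,j) via R1 from path(d,i), red(i,j)
round 2: derive path(h,e) via R1 from path(h,a), red(a,e)
round 2: derive path(h,h) via R1 from path(h,a), red(a,h)
round 3: derive path(a,c) via R1 from path(a,j), red(j,c)
round 3: derive path(a,e) via R1 from path(a,j), red(j,e)
round 3: derive path(b,e) via R1 from path(b,a), red(a,e)
round 3: derive path(b,h) via R1 from path(b,a), red(a,h)
round 3: derive path(d,c) via R1 from path(d,j), red(j,c)
round 3: derive path(d,e) via R1 from path(d,j), red(j,e)
round 3: derive path(h,j) via R1 from path(h,e), red(e,j)
round 4: derive path(a,a) via R1 from path(a,c), red(c,a)
round 4: derive path(b,j) via R1 from path(b,e), red(e,j)
round 4: derive path(d,a) via R1 from path(d,c), red(c,a)
round 4: derive path(h,c) via R1 from path(h,j), red(j,c)
round 4: derive path(h,i) via R1 from path(h,j), red(j,i)
round 5: derive path(b,i) via R1 from path(b,j), red(j,i)
round 5: derive path(d,h) via R1 from path(d,a), red(a,h)

path(a,a)
path(a,c)
path(a,e)
path(a,h)
path(a,i)
path(a,j)
path(b,a)
path(b,c)
path(b,e)
path(b,h)
path(b,i)
path(b,j)
path(d,a)
path(d,b)
path(d,c)
path(d,e)
path(d,g)
path(d,h)
path(d,i)
path(d,j)
path(h,a)
path(h,c)
path(h,e)
path(h,h)
path(h,i)
path(h,j)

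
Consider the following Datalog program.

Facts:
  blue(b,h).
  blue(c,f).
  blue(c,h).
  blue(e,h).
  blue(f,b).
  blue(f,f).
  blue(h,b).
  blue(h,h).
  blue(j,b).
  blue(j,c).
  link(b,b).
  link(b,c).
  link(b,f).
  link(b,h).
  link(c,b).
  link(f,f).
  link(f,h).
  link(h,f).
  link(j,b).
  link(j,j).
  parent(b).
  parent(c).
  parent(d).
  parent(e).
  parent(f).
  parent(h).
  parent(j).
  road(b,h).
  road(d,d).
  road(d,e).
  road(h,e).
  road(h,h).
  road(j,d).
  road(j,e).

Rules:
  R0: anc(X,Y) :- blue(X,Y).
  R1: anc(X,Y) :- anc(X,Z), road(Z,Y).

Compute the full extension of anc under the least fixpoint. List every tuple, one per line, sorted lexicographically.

anc(b,e)
anc(b,h)
anc(c,e)
anc(c,f)
anc(c,h)
anc(e,e)
anc(e,h)
anc(f,b)
anc(f,e)
anc(f,f)
anc(f,h)
anc(h,b)
anc(h,e)
anc(h,h)
anc(j,b)
anc(j,c)
anc(j,e)
anc(j,h)

round 1: derive anc(b,h) via R0 from blue(b,h)
round 1: derive anc(c,f) via R0 from blue(c,f)
round 1: derive anc(c,h) via R0 from blue(c,h)
round 1: derive anc(e,h) via R0 from blue(e,h)
round 1: derive anc(f,b) via R0 from blue(f,b)
round 1: derive anc(f,f) via R0 from blue(f,f)
round 1: derive anc(h,b) via R0 from blue(h,b)
round 1: derive anc(h,h) via R0 from blue(h,h)
round 1: derive anc(j,b) via R0 from blue(j,b)
round 1: derive anc(j,c) via R0 from blue(j,c)
round 2: derive anc(b,e) via R1 from anc(b,h), road(h,e)
round 2: derive anc(c,e) via R1 from anc(c,h), road(h,e)
round 2: derive anc(e,e) via R1 from anc(e,h), road(h,e)
round 2: derive anc(f,h) via R1 from anc(f,b), road(b,h)
round 2: derive anc(h,e) via R1 from anc(h,h), road(h,e)
round 2: derive anc(j,h) via R1 from anc(j,b), road(b,h)
round 3: derive anc(f,e) via R1 from anc(f,h), road(h,e)
round 3: derive anc(j,e) via R1 from anc(j,h), road(h,e)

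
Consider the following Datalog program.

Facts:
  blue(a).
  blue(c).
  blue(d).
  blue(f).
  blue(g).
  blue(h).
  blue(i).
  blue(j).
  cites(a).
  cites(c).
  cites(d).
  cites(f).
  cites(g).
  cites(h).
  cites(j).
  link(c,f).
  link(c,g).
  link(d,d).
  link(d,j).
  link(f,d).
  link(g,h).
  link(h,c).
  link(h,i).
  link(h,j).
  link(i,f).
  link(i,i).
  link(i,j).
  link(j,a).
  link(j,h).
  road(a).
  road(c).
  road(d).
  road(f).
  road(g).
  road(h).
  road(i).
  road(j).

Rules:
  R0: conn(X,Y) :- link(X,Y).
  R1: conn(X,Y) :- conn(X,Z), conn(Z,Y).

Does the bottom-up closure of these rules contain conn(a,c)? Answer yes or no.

round 1: derive conn(c,f) via R0 from link(c,f)
round 1: derive conn(c,g) via R0 from link(c,g)
round 1: derive conn(d,d) via R0 from link(d,d)
round 1: derive conn(d,j) via R0 from link(d,j)
round 1: derive conn(f,d) via R0 from link(f,d)
round 1: derive conn(g,h) via R0 from link(g,h)
round 1: derive conn(h,c) via R0 from link(h,c)
round 1: derive conn(h,i) via R0 from link(h,i)
round 1: derive conn(h,j) via R0 from link(h,j)
round 1: derive conn(i,f) via R0 from link(i,f)
round 1: derive conn(i,i) via R0 from link(i,i)
round 1: derive conn(i,j) via R0 from link(i,j)
round 1: derive conn(j,a) via R0 from link(j,a)
round 1: derive conn(j,h) via R0 from link(j,h)
round 2: derive conn(c,d) via R1 from conn(c,f), conn(f,d)
round 2: derive conn(c,h) via R1 from conn(c,g), conn(g,h)
round 2: derive conn(d,a) via R1 from conn(d,j), conn(j,a)
round 2: derive conn(d,h) via R1 from conn(d,j), conn(j,h)
round 2: derive conn(f,j) via R1 from conn(f,d), conn(d,j)
round 2: derive conn(g,c) via R1 from conn(g,h), conn(h,c)
round 2: derive conn(g,i) via R1 from conn(g,h), conn(h,i)
round 2: derive conn(g,j) via R1 from conn(g,h), conn(h,j)
round 2: derive conn(h,a) via R1 from conn(h,j), conn(j,a)
round 2: derive conn(h,f) via R1 from conn(h,c), conn(c,f)
round 2: derive conn(h,g) via R1 from conn(h,c), conn(c,g)
round 2: derive conn(h,h) via R1 from conn(h,j), conn(j,h)
round 2: derive conn(i,a) via R1 from conn(i,j), conn(j,a)
round 2: derive conn(i,d) via R1 from conn(i,f), conn(f,d)
round 2: derive conn(i,h) via R1 from conn(i,j), conn(j,h)
round 2: derive conn(j,c) via R1 from conn(j,h), conn(h,c)
round 2: derive conn(j,i) via R1 from conn(j,h), conn(h,i)
round 2: derive conn(j,j) via R1 from conn(j,h), conn(h,j)
round 3: derive conn(c,a) via R1 from conn(c,d), conn(d,a)
round 3: derive conn(c,c) via R1 from conn(c,g), conn(g,c)
round 3: derive conn(c,i) via R1 from conn(c,g), conn(g,i)
round 3: derive conn(c,j) via R1 from conn(c,d), conn(d,j)
round 3: derive conn(d,c) via R1 from conn(d,h), conn(h,c)
round 3: derive conn(d,f) via R1 from conn(d,h), conn(h,f)
round 3: derive conn(d,g) via R1 from conn(d,h), conn(h,g)
round 3: derive conn(d,i) via R1 from conn(d,h), conn(h,i)
round 3: derive conn(f,a) via R1 from conn(f,d), conn(d,a)
round 3: derive conn(f,c) via R1 from conn(f,j), conn(j,c)
round 3: derive conn(f,h) via R1 from conn(f,d), conn(d,h)
round 3: derive conn(f,i) via R1 from conn(f,j), conn(j,i)
round 3: derive conn(g,a) via R1 from conn(g,h), conn(h,a)
round 3: derive conn(g,d) via R1 from conn(g,c), conn(c,d)
round 3: derive conn(g,f) via R1 from conn(g,c), conn(c,f)
round 3: derive conn(g,g) via R1 from conn(g,c), conn(c,g)
round 3: derive conn(h,d) via R1 from conn(h,c), conn(c,d)
round 3: derive conn(i,c) via R1 from conn(i,h), conn(h,c)
round 3: derive conn(i,g) via R1 from conn(i,h), conn(h,g)
round 3: derive conn(j,d) via R1 from conn(j,c), conn(c,d)
round 3: derive conn(j,f) via R1 from conn(j,c), conn(c,f)
round 3: derive conn(j,g) via R1 from conn(j,c), conn(c,g)
round 4: derive conn(f,f) via R1 from conn(f,c), conn(c,f)
round 4: derive conn(f,g) via R1 from conn(f,c), conn(c,g)

no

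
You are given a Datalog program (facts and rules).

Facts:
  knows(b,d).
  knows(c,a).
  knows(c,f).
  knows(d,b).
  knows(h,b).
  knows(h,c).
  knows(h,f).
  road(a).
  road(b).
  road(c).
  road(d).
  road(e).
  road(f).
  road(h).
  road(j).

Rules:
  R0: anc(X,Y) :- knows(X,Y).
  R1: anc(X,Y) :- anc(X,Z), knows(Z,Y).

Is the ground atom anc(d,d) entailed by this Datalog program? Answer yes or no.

yes

round 1: derive anc(b,d) via R0 from knows(b,d)
round 1: derive anc(c,a) via R0 from knows(c,a)
round 1: derive anc(c,f) via R0 from knows(c,f)
round 1: derive anc(d,b) via R0 from knows(d,b)
round 1: derive anc(h,b) via R0 from knows(h,b)
round 1: derive anc(h,c) via R0 from knows(h,c)
round 1: derive anc(h,f) via R0 from knows(h,f)
round 2: derive anc(b,b) via R1 from anc(b,d), knows(d,b)
round 2: derive anc(d,d) via R1 from anc(d,b), knows(b,d)
round 2: derive anc(h,a) via R1 from anc(h,c), knows(c,a)
round 2: derive anc(h,d) via R1 from anc(h,b), knows(b,d)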